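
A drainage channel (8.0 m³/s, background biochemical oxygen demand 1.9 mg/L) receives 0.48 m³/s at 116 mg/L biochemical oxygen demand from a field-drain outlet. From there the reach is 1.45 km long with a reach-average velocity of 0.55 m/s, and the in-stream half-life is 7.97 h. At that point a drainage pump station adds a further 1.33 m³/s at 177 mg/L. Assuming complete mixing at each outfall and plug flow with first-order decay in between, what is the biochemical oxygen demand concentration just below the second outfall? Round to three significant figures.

Mass balance: C = (8.000·1.900 + 0.4800·116.0) / 8.480 = 70.88/8.480 = 8.358 mg/L; combined flow 8.480 m³/s.
Travel time t = 1.45·1000 / 0.55 = 2636 s = 0.7323 h.
Half-life 7.97 h → k = ln 2 / 7.97 = 0.08697 h⁻¹ = 2.087 d⁻¹.
Applying C = C₀e^(−kt): 8.358 × 0.9383 = 7.843 mg/L.
At the second outfall, C = (8.480·7.843 + 1.330·177.0) / (8.480 + 1.330) = 30.78 mg/L.

30.8 mg/L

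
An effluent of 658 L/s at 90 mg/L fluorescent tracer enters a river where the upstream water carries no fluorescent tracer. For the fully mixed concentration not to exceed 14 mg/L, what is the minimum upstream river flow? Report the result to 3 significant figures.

Set C_mix = 14: (Q·0 + 658.0·90.00) / (Q + 658.0) = 14
→ Q = 658.0·(90.00 − 14)/(14 − 0) = 3572 L/s.

3570 L/s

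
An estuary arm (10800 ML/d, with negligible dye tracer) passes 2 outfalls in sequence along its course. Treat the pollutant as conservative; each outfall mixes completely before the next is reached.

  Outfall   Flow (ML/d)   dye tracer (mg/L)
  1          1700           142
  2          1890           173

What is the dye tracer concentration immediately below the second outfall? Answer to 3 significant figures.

39.5 mg/L

Below outfall 1: Q → 12500 ML/d, C = (10800·0 + 1700·142.0)/12500 = 19.31 mg/L.
Below outfall 2: Q → 14390 ML/d, C = (12500·19.31 + 1890·173.0)/14390 = 39.50 mg/L.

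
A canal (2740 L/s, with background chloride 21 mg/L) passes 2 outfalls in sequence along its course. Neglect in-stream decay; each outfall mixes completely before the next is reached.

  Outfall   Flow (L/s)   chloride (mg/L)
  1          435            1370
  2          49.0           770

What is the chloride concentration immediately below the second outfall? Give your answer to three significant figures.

After outfall 1: Q = 2740 + 435.0 = 3175 L/s; C = (2740·21.00 + 435.0·1370)/3175 = 205.8 mg/L.
After outfall 2: Q = 3175 + 49.00 = 3224 L/s; C = (3175·205.8 + 49.00·770.0)/3224 = 214.4 mg/L.

214 mg/L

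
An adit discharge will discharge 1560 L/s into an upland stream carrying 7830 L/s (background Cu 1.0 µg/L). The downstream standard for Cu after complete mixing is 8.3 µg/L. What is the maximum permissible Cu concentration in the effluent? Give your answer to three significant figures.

44.9 µg/L

At the limit, (Qr·Cr + Qe·Cₑ)/(Qr + Qe) = 8.3:
Cₑ = (9390·8.3 − 7830·1.000) / 1560 = 44.94 µg/L.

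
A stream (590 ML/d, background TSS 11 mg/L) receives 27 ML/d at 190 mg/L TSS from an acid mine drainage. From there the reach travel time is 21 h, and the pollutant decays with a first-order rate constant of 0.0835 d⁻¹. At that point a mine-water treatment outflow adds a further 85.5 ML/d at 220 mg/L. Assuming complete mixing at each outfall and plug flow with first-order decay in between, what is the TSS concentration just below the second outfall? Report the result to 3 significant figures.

Flow-weighted average: C = (590.0·11.00 + 27.00·190.0) / 617.0 = 11620/617.0 = 18.83 mg/L; combined flow 617.0 ML/d.
Applying C = C₀e^(−kt): 18.83 × 0.9295 = 17.51 mg/L.
Second outfall: C = (617.0·17.51 + 85.50·220.0)/702.5 = 42.15 mg/L.

42.2 mg/L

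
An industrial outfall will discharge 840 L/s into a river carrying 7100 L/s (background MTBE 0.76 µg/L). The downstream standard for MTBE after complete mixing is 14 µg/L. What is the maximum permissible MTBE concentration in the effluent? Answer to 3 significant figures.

At the limit, (Qr·Cr + Qe·Cₑ)/(Qr + Qe) = 14:
Cₑ = (7940·14 − 7100·0.7600) / 840.0 = 125.9 µg/L.

126 µg/L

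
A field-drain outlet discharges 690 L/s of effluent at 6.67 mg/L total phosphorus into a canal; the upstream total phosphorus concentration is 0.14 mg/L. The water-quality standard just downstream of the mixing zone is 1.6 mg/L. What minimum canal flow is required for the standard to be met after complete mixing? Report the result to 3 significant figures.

2400 L/s

Set C_mix = 1.6: (Q·0.1400 + 690.0·6.670) / (Q + 690.0) = 1.6
→ Q = 690.0·(6.670 − 1.6)/(1.6 − 0.1400) = 2396 L/s.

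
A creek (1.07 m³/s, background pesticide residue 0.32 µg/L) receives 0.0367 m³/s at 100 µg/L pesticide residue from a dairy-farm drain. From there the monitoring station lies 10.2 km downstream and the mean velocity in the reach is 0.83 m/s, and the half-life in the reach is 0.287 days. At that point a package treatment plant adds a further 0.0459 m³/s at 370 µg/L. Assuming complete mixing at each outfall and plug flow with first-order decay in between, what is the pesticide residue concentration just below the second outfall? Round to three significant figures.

After mixing, C = (1.070·0.3200 + 0.03670·100.0) / 1.107 = 4.012/1.107 = 3.626 µg/L; combined flow 1.107 m³/s.
Travel time t = 10.2·1000 / 0.83 = 12290 s = 3.414 h.
Half-life 0.287 d → k = ln 2 / 0.287 = 2.415 d⁻¹.
Applying C = C₀e^(−kt): 3.626 × 0.7093 = 2.571 µg/L.
At the second outfall, C = (1.107·2.571 + 0.04590·370.0) / (1.107 + 0.04590) = 17.20 µg/L.

17.2 µg/L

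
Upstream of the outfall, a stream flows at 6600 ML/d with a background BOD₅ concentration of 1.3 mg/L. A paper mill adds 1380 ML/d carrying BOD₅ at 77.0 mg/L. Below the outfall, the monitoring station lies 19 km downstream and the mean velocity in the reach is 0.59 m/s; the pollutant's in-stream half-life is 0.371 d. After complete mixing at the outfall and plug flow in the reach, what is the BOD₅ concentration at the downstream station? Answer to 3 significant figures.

After mixing, C = (6600·1.300 + 1380·77.00) / 7980 = 114800/7980 = 14.39 mg/L.
Travel time t = 19·1000 / 0.59 = 32200 s = 8.945 h.
Half-life 0.371 d → k = ln 2 / 0.371 = 1.868 d⁻¹.
First-order decay: C = 14.39·exp(−k·t) = 14.39·0.4984 = 7.172 mg/L.

7.17 mg/L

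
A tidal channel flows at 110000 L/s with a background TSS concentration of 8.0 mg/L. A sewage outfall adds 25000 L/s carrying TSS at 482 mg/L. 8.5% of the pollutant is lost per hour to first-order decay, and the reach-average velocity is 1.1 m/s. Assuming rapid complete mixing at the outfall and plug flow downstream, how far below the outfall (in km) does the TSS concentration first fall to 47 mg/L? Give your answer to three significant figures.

Mass balance: C = (110000·8.000 + 25000·482.0) / 135000 = 12930000/135000 = 95.78 mg/L.
8.5%/h lost → k = −ln(1 − 0.085) = 0.08883 h⁻¹.
Set 95.78·exp(−k·t) = 47 → t = ln(95.78/47)/k = 28850 s = 8.014 h.
Distance = v·t = 1.1·28850 = 31730 m = 31.73 km.

31.7 km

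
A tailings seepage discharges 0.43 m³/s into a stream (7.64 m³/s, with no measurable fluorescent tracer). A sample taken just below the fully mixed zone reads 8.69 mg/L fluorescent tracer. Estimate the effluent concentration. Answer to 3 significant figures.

163 mg/L

Mass balance: 7.640·0 + 0.4300·Cₑ = 8.070·8.690
→ Cₑ = (8.070·8.690 − 7.640·0) / 0.4300 = 163.1 mg/L.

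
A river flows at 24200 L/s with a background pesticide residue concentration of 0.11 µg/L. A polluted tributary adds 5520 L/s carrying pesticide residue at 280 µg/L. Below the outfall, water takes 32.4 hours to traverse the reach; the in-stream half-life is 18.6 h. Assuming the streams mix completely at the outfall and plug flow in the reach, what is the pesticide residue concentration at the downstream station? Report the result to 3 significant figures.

Flow-weighted average: C = (24200·0.1100 + 5520·280.0) / 29720 = 1548000/29720 = 52.09 µg/L.
Half-life 18.6 h → k = ln 2 / 18.6 = 0.03727 h⁻¹ = 0.8944 d⁻¹.
Applying C = C₀e^(−kt): 52.09 × 0.2990 = 15.57 µg/L.

15.6 µg/L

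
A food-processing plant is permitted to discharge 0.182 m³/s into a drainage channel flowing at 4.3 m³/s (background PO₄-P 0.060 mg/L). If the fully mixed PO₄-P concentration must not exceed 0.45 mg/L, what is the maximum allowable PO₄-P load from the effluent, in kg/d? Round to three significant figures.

152 kg/d

Mass balance at the limit: 4.300·0.06000 + 0.1820·Cₑ = 4.482·0.45 → Cₑ = 9.664 mg/L.
Load = 0.1820 m³/s × 9.664 g/m³ × 86 400 s/d = 152.0 kg/d.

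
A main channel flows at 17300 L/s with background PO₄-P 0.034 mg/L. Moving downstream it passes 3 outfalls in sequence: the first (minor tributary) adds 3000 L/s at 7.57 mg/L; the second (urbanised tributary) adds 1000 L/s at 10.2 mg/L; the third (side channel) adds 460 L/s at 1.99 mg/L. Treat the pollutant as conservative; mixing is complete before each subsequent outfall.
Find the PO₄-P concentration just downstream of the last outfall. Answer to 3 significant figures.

1.58 mg/L

After outfall 1: Q = 17300 + 3000 = 20300 L/s; C = (17300·0.03400 + 3000·7.570)/20300 = 1.148 mg/L.
After outfall 2: Q = 20300 + 1000 = 21300 L/s; C = (20300·1.148 + 1000·10.20)/21300 = 1.573 mg/L.
After outfall 3: Q = 21300 + 460.0 = 21760 L/s; C = (21300·1.573 + 460.0·1.990)/21760 = 1.582 mg/L.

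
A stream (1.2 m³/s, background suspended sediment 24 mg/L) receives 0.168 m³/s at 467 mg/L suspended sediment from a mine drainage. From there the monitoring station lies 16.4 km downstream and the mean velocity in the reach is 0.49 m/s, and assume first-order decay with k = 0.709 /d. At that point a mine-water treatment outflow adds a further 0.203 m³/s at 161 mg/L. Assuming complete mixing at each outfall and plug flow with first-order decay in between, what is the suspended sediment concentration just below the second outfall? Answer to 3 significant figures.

Conservation of mass: C = (1.200·24.00 + 0.1680·467.0) / 1.368 = 107.3/1.368 = 78.40 mg/L; combined flow 1.368 m³/s.
Travel time t = 16.4·1000 / 0.49 = 33470 s = 9.297 h.
Decay over the reach: 78.40·exp(−kt) = 78.40·0.7598 = 59.57 mg/L.
At the second outfall, C = (1.368·59.57 + 0.2030·161.0) / (1.368 + 0.2030) = 72.68 mg/L.

72.7 mg/L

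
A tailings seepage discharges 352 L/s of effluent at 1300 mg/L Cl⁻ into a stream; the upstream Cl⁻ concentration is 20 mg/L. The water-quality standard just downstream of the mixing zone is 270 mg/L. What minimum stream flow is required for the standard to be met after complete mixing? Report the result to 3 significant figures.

1450 L/s

Set C_mix = 270: (Q·20.00 + 352.0·1300) / (Q + 352.0) = 270
→ Q = 352.0·(1300 − 270)/(270 − 20.00) = 1450 L/s.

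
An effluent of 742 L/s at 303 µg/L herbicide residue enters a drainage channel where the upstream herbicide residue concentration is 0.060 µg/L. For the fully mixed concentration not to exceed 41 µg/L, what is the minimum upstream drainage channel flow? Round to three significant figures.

4750 L/s

Set C_mix = 41: (Q·0.06000 + 742.0·303.0) / (Q + 742.0) = 41
→ Q = 742.0·(303.0 − 41)/(41 − 0.06000) = 4749 L/s.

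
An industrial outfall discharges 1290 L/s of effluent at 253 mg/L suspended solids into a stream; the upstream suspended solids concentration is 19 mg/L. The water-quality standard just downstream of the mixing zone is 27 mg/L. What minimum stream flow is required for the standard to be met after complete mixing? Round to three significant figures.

Set C_mix = 27: (Q·19.00 + 1290·253.0) / (Q + 1290) = 27
→ Q = 1290·(253.0 − 27)/(27 − 19.00) = 36440 L/s.

36400 L/s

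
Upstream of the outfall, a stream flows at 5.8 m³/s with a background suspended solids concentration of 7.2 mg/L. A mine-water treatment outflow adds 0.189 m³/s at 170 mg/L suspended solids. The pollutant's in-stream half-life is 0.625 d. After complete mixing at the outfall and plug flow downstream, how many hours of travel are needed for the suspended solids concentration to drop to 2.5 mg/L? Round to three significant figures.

34.5 h

After mixing, C = (5.800·7.200 + 0.1890·170.0) / 5.989 = 73.89/5.989 = 12.34 mg/L.
Half-life 0.625 d → k = ln 2 / 0.625 = 1.109 d⁻¹.
12.34·exp(−k·t) = 2.5 → t = ln(12.34/2.5)/k = 124400 s = 34.55 h.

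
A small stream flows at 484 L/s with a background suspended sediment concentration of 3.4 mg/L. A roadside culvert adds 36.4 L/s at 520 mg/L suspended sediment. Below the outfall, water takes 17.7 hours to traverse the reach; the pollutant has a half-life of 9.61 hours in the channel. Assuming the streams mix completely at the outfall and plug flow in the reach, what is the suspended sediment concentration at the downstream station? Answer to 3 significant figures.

11.0 mg/L

After mixing, C = (484.0·3.400 + 36.40·520.0) / 520.4 = 20570/520.4 = 39.53 mg/L.
Half-life 9.61 h → k = ln 2 / 9.61 = 0.07213 h⁻¹ = 1.731 d⁻¹.
Decay over the reach: 39.53·exp(−kt) = 39.53·0.2790 = 11.03 mg/L.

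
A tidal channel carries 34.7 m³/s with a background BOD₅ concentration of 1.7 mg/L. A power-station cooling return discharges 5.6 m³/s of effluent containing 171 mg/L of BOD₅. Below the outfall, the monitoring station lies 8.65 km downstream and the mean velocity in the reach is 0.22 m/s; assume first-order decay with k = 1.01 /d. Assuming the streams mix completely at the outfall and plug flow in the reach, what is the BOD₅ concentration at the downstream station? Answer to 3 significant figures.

15.9 mg/L

Flow-weighted average: C = (34.70·1.700 + 5.600·171.0) / 40.30 = 1017/40.30 = 25.23 mg/L.
Travel time t = 8.65·1000 / 0.22 = 39320 s = 10.92 h.
First-order decay: C = 25.23·exp(−k·t) = 25.23·0.6315 = 15.93 mg/L.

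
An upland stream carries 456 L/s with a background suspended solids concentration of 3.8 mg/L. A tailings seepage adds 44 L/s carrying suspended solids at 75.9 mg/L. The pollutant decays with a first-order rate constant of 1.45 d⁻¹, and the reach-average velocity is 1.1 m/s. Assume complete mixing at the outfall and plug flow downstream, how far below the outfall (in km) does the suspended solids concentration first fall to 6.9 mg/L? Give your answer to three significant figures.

Flow-weighted average: C = (456.0·3.800 + 44.00·75.90) / 500.0 = 5072/500.0 = 10.14 mg/L.
Set 10.14·exp(−k·t) = 6.9 → t = ln(10.14/6.9)/k = 22970 s = 6.380 h.
Distance = v·t = 1.1·22970 = 25260 m = 25.26 km.

25.3 km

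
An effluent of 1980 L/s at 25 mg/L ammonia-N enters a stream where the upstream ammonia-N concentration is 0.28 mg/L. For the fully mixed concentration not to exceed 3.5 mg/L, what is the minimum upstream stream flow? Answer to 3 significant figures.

13200 L/s

Set C_mix = 3.5: (Q·0.2800 + 1980·25.00) / (Q + 1980) = 3.5
→ Q = 1980·(25.00 − 3.5)/(3.5 − 0.2800) = 13220 L/s.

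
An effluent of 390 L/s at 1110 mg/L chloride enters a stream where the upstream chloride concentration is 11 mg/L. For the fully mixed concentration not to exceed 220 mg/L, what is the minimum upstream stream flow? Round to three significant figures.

Set C_mix = 220: (Q·11.00 + 390.0·1110) / (Q + 390.0) = 220
→ Q = 390.0·(1110 − 220)/(220 − 11.00) = 1661 L/s.

1660 L/s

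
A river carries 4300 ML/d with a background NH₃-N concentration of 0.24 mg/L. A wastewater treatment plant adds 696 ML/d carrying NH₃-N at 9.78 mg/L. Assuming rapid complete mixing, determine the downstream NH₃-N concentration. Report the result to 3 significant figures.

1.57 mg/L

After mixing, C = (4300·0.2400 + 696.0·9.780) / 4996 = 7839/4996 = 1.569 mg/L.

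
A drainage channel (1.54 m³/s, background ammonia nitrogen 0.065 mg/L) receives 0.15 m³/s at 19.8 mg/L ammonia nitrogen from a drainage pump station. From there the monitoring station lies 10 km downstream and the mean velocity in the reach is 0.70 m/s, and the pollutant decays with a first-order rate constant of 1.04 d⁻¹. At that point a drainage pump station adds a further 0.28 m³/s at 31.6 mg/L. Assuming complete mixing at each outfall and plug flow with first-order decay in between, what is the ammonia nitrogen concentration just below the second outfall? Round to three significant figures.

5.80 mg/L

Mixed concentration C = ΣQC/ΣQ = (1.540·0.06500 + 0.1500·19.80) / 1.690 = 3.070/1.690 = 1.817 mg/L; combined flow 1.690 m³/s.
Travel time t = 10·1000 / 0.70 = 14290 s = 3.968 h.
Applying C = C₀e^(−kt): 1.817 × 0.8420 = 1.530 mg/L.
At the second outfall, C = (1.690·1.530 + 0.2800·31.60) / (1.690 + 0.2800) = 5.804 mg/L.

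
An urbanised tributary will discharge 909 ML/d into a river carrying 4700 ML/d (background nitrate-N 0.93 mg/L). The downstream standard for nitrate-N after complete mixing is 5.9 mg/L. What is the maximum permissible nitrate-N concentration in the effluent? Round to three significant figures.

At the limit, (Qr·Cr + Qe·Cₑ)/(Qr + Qe) = 5.9:
Cₑ = (5609·5.9 − 4700·0.9300) / 909.0 = 31.60 mg/L.

31.6 mg/L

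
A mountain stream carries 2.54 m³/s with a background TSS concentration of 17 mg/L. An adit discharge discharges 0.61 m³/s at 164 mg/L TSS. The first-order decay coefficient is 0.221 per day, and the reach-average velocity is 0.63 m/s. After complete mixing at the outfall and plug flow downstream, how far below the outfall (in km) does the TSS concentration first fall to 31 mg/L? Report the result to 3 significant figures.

Mixed concentration C = ΣQC/ΣQ = (2.540·17.00 + 0.6100·164.0) / 3.150 = 143.2/3.150 = 45.47 mg/L.
Set 45.47·exp(−k·t) = 31 → t = ln(45.47/31)/k = 149700 s = 41.59 h.
Distance = v·t = 0.63·149700 = 94330 m = 94.33 km.

94.3 km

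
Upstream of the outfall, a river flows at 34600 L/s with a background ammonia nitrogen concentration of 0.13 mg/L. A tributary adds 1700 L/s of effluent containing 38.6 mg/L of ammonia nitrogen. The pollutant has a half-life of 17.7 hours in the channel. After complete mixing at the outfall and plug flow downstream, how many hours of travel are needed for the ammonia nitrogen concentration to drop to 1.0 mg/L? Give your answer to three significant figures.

Conservation of mass: C = (34600·0.1300 + 1700·38.60) / 36300 = 70120/36300 = 1.932 mg/L.
Half-life 17.7 h → k = ln 2 / 17.7 = 0.03916 h⁻¹ = 0.9399 d⁻¹.
1.932·exp(−k·t) = 1.0 → t = ln(1.932/1.0)/k = 60520 s = 16.81 h.

16.8 h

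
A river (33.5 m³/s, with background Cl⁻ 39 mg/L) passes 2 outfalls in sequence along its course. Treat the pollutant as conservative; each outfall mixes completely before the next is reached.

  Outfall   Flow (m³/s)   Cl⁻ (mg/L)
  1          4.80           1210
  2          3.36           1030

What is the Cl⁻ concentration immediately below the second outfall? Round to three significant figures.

Outfall 1: combined Q = 38.30 m³/s; C = (33.50·39.00 + 4.800·1210)/38.30 = 185.8 mg/L.
Outfall 2: combined Q = 41.66 m³/s; C = (38.30·185.8 + 3.360·1030)/41.66 = 253.8 mg/L.

254 mg/L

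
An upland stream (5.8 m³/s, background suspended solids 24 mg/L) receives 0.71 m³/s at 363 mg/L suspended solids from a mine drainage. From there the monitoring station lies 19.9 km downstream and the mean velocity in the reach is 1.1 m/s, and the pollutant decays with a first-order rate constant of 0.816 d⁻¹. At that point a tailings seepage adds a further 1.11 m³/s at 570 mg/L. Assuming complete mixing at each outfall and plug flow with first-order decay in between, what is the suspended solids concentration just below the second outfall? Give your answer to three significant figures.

Flow-weighted average: C = (5.800·24.00 + 0.7100·363.0) / 6.510 = 396.9/6.510 = 60.97 mg/L; combined flow 6.510 m³/s.
Travel time t = 19.9·1000 / 1.1 = 18090 s = 5.025 h.
Decay over the reach: 60.97·exp(−kt) = 60.97·0.8429 = 51.40 mg/L.
Second outfall: C = (6.510·51.40 + 1.110·570.0)/7.620 = 126.9 mg/L.

127 mg/L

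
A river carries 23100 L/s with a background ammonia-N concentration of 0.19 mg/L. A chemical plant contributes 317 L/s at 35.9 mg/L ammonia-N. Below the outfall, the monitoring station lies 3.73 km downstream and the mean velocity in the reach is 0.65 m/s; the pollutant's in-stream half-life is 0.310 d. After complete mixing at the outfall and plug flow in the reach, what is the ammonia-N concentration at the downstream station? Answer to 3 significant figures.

After mixing, C = (23100·0.1900 + 317.0·35.90) / 23420 = 15770/23420 = 0.6734 mg/L.
Travel time t = 3.73·1000 / 0.65 = 5738 s = 1.594 h.
Half-life 0.310 d → k = ln 2 / 0.310 = 2.236 d⁻¹.
First-order decay: C = 0.6734·exp(−k·t) = 0.6734·0.8620 = 0.5805 mg/L.

0.580 mg/L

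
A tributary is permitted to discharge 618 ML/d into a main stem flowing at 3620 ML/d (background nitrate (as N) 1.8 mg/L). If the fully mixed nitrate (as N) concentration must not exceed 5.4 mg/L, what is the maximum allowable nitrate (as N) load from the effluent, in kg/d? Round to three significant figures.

16400 kg/d

Mass balance at the limit: 3620·1.800 + 618.0·Cₑ = 4238·5.4 → Cₑ = 26.49 mg/L.
618.0 ML/d = 7.153 m³/s. Load = 7.153 m³/s × 26.49 g/m³ × 86 400 s/d = 16370 kg/d.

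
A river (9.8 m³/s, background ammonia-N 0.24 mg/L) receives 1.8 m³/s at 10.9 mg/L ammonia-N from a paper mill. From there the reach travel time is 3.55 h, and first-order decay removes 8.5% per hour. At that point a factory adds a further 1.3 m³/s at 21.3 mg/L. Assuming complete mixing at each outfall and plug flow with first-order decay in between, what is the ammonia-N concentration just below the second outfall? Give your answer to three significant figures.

3.39 mg/L

Mixed concentration C = ΣQC/ΣQ = (9.800·0.2400 + 1.800·10.90) / 11.60 = 21.97/11.60 = 1.894 mg/L; combined flow 11.60 m³/s.
8.5%/h lost → k = −ln(1 − 0.085) = 0.08883 h⁻¹.
First-order decay: C = 1.894·exp(−k·t) = 1.894·0.7295 = 1.382 mg/L.
Second outfall: C = (11.60·1.382 + 1.300·21.30)/12.90 = 3.389 mg/L.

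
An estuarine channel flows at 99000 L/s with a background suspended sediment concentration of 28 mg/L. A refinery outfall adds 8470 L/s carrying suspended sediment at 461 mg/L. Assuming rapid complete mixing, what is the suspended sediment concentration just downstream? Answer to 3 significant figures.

62.1 mg/L

Conservation of mass: C = (99000·28.00 + 8470·461.0) / 107500 = 6677000/107500 = 62.13 mg/L.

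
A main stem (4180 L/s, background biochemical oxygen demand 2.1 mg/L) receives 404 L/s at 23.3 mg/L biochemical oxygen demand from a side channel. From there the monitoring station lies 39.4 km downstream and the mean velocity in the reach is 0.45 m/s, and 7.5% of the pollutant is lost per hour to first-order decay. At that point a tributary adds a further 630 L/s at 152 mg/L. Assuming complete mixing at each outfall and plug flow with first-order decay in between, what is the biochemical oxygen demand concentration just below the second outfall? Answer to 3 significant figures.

Flow-weighted average: C = (4180·2.100 + 404.0·23.30) / 4584 = 18190/4584 = 3.968 mg/L; combined flow 4584 L/s.
Travel time t = 39.4·1000 / 0.45 = 87560 s = 24.32 h.
7.5%/h lost → k = −ln(1 − 0.075) = 0.07796 h⁻¹.
First-order decay: C = 3.968·exp(−k·t) = 3.968·0.1502 = 0.5959 mg/L.
At the second outfall, C = (4584·0.5959 + 630.0·152.0) / (4584 + 630.0) = 18.89 mg/L.

18.9 mg/L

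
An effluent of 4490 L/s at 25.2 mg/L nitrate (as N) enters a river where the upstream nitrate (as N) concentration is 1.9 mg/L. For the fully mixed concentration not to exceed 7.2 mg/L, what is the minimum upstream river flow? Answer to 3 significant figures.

15200 L/s

Set C_mix = 7.2: (Q·1.900 + 4490·25.20) / (Q + 4490) = 7.2
→ Q = 4490·(25.20 − 7.2)/(7.2 − 1.900) = 15250 L/s.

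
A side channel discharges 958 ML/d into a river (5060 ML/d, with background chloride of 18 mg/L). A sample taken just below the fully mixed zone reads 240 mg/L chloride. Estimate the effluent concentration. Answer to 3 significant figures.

1410 mg/L

Mass balance: 5060·18.00 + 958.0·Cₑ = 6018·240.0
→ Cₑ = (6018·240.0 − 5060·18.00) / 958.0 = 1413 mg/L.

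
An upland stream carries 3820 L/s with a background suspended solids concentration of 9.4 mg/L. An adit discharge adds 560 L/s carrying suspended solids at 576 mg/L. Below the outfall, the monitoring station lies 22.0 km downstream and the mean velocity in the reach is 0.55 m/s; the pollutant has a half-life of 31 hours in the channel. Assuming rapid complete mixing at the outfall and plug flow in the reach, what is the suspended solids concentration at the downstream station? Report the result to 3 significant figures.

After mixing, C = (3820·9.400 + 560.0·576.0) / 4380 = 358500/4380 = 81.84 mg/L.
Travel time t = 22.0·1000 / 0.55 = 40000 s = 11.11 h.
Half-life 31 h → k = ln 2 / 31 = 0.02236 h⁻¹ = 0.5366 d⁻¹.
First-order decay: C = 81.84·exp(−k·t) = 81.84·0.7800 = 63.84 mg/L.

63.8 mg/L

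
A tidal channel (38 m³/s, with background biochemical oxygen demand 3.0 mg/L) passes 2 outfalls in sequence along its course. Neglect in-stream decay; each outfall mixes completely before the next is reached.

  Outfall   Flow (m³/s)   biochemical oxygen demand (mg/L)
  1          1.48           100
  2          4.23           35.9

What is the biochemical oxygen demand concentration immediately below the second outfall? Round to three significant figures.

After outfall 1: Q = 38.00 + 1.480 = 39.48 m³/s; C = (38.00·3.000 + 1.480·100.0)/39.48 = 6.636 mg/L.
After outfall 2: Q = 39.48 + 4.230 = 43.71 m³/s; C = (39.48·6.636 + 4.230·35.90)/43.71 = 9.468 mg/L.

9.47 mg/L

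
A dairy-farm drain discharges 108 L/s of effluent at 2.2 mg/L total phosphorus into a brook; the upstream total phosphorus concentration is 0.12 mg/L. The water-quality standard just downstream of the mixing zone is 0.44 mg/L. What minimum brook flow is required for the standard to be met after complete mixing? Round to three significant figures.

Set C_mix = 0.44: (Q·0.1200 + 108.0·2.200) / (Q + 108.0) = 0.44
→ Q = 108.0·(2.200 − 0.44)/(0.44 − 0.1200) = 594.0 L/s.

594 L/s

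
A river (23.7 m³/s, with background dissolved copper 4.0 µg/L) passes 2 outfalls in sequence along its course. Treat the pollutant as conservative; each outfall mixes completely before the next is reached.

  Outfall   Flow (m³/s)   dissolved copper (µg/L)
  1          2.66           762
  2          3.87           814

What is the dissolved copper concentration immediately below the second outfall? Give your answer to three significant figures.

After outfall 1: Q = 23.70 + 2.660 = 26.36 m³/s; C = (23.70·4.000 + 2.660·762.0)/26.36 = 80.49 µg/L.
After outfall 2: Q = 26.36 + 3.870 = 30.23 m³/s; C = (26.36·80.49 + 3.870·814.0)/30.23 = 174.4 µg/L.

174 µg/L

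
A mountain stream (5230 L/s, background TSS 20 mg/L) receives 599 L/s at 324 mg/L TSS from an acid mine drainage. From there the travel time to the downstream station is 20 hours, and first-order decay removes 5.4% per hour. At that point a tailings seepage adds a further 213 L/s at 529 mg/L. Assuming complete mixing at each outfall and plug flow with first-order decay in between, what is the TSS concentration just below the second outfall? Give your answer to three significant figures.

Flow-weighted average: C = (5230·20.00 + 599.0·324.0) / 5829 = 298700/5829 = 51.24 mg/L; combined flow 5829 L/s.
5.4%/h lost → k = −ln(1 − 0.054) = 0.05551 h⁻¹.
First-order decay: C = 51.24·exp(−k·t) = 51.24·0.3295 = 16.88 mg/L.
Second outfall: C = (5829·16.88 + 213.0·529.0)/6042 = 34.94 mg/L.

34.9 mg/L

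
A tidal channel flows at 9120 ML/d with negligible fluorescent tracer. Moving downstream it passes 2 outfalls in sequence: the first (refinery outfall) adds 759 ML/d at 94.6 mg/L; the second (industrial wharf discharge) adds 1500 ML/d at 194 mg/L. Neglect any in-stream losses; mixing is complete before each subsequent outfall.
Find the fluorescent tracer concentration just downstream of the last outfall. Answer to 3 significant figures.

After outfall 1: Q = 9120 + 759.0 = 9879 ML/d; C = (9120·0 + 759.0·94.60)/9879 = 7.268 mg/L.
After outfall 2: Q = 9879 + 1500 = 11380 ML/d; C = (9879·7.268 + 1500·194.0)/11380 = 31.88 mg/L.

31.9 mg/L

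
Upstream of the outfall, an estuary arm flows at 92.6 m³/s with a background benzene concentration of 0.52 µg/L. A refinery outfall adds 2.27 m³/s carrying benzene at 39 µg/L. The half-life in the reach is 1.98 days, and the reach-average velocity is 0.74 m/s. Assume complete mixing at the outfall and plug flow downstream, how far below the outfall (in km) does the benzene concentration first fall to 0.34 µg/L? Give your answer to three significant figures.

264 km

Mass balance: C = (92.60·0.5200 + 2.270·39.00) / 94.87 = 136.7/94.87 = 1.441 µg/L.
Half-life 1.98 d → k = ln 2 / 1.98 = 0.3501 d⁻¹.
Set 1.441·exp(−k·t) = 0.34 → t = ln(1.441/0.34)/k = 356400 s = 98.99 h.
Distance = v·t = 0.74·356400 = 263700 m = 263.7 km.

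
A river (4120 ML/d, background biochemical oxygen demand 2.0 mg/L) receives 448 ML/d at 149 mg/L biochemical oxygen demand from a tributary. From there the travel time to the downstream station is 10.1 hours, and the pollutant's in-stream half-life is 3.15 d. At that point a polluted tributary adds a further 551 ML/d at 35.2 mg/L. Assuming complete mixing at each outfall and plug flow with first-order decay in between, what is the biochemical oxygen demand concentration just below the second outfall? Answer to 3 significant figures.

Conservation of mass: C = (4120·2.000 + 448.0·149.0) / 4568 = 74990/4568 = 16.42 mg/L; combined flow 4568 ML/d.
Half-life 3.15 d → k = ln 2 / 3.15 = 0.2200 d⁻¹.
First-order decay: C = 16.42·exp(−k·t) = 16.42·0.9116 = 14.96 mg/L.
Second outfall: C = (4568·14.96 + 551.0·35.20)/5119 = 17.14 mg/L.

17.1 mg/L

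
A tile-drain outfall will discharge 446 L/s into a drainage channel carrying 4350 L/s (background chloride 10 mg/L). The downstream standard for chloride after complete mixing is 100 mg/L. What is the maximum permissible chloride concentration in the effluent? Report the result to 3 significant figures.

978 mg/L

At the limit, (Qr·Cr + Qe·Cₑ)/(Qr + Qe) = 100:
Cₑ = (4796·100 − 4350·10.00) / 446.0 = 977.8 mg/L.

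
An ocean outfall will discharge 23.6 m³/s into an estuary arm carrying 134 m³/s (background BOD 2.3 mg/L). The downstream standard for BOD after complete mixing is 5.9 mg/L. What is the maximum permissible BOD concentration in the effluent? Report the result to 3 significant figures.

26.3 mg/L

At the limit, (Qr·Cr + Qe·Cₑ)/(Qr + Qe) = 5.9:
Cₑ = (157.6·5.9 − 134.0·2.300) / 23.60 = 26.34 mg/L.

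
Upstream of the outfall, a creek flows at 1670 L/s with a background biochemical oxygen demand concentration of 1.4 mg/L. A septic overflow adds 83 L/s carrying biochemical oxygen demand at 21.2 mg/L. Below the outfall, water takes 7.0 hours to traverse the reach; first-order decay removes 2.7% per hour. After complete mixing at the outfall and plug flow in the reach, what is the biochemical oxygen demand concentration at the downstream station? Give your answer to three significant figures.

Mass balance: C = (1670·1.400 + 83.00·21.20) / 1753 = 4098/1753 = 2.337 mg/L.
2.7%/h lost → k = −ln(1 − 0.027) = 0.02737 h⁻¹.
After decay, C = 2.337 × e^(−kt) = 2.337 × 0.8256 = 1.930 mg/L.

1.93 mg/L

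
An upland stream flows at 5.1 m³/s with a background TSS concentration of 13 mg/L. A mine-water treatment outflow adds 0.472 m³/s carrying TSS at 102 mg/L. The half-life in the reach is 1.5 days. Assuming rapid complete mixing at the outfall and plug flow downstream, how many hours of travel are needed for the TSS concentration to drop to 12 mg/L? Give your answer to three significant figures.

Conservation of mass: C = (5.100·13.00 + 0.4720·102.0) / 5.572 = 114.4/5.572 = 20.54 mg/L.
Half-life 1.5 d → k = ln 2 / 1.5 = 0.4621 d⁻¹.
20.54·exp(−k·t) = 12 → t = ln(20.54/12)/k = 100500 s = 27.91 h.

27.9 h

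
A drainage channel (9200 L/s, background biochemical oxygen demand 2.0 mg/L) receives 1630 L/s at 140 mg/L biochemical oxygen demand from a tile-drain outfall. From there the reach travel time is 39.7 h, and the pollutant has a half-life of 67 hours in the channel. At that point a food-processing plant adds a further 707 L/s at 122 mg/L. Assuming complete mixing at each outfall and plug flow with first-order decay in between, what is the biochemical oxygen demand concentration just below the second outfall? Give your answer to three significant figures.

21.7 mg/L

Mass balance: C = (9200·2.000 + 1630·140.0) / 10830 = 246600/10830 = 22.77 mg/L; combined flow 10830 L/s.
Half-life 67 h → k = ln 2 / 67 = 0.01035 h⁻¹ = 0.2483 d⁻¹.
After decay, C = 22.77 × e^(−kt) = 22.77 × 0.6632 = 15.10 mg/L.
At the second outfall, C = (10830·15.10 + 707.0·122.0) / (10830 + 707.0) = 21.65 mg/L.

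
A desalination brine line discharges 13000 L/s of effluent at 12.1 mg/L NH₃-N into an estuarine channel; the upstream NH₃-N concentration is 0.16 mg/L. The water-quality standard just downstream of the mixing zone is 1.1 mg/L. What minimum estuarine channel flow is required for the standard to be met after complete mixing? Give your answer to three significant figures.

152000 L/s

Set C_mix = 1.1: (Q·0.1600 + 13000·12.10) / (Q + 13000) = 1.1
→ Q = 13000·(12.10 − 1.1)/(1.1 − 0.1600) = 152100 L/s.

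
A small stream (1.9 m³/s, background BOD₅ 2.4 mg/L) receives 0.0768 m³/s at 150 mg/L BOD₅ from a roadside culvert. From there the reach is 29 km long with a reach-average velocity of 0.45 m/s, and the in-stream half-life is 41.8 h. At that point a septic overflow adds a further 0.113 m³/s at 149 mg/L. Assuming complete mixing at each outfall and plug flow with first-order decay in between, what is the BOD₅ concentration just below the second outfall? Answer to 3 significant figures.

After mixing, C = (1.900·2.400 + 0.07680·150.0) / 1.977 = 16.08/1.977 = 8.134 mg/L; combined flow 1.977 m³/s.
Travel time t = 29·1000 / 0.45 = 64440 s = 17.90 h.
Half-life 41.8 h → k = ln 2 / 41.8 = 0.01658 h⁻¹ = 0.3980 d⁻¹.
After decay, C = 8.134 × e^(−kt) = 8.134 × 0.7432 = 6.045 mg/L.
At the second outfall, C = (1.977·6.045 + 0.1130·149.0) / (1.977 + 0.1130) = 13.77 mg/L.

13.8 mg/L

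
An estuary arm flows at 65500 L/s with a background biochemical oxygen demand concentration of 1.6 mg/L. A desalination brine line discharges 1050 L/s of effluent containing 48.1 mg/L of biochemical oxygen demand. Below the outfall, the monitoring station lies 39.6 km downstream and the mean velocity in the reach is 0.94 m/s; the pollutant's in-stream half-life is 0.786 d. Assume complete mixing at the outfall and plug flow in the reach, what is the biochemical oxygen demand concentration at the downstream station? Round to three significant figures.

1.52 mg/L

Conservation of mass: C = (65500·1.600 + 1050·48.10) / 66550 = 155300/66550 = 2.334 mg/L.
Travel time t = 39.6·1000 / 0.94 = 42130 s = 11.70 h.
Half-life 0.786 d → k = ln 2 / 0.786 = 0.8819 d⁻¹.
After decay, C = 2.334 × e^(−kt) = 2.334 × 0.6505 = 1.518 mg/L.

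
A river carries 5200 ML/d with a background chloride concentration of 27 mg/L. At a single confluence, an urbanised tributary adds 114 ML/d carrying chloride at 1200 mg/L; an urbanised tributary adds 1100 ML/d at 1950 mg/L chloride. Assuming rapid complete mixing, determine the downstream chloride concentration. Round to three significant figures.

Conservation of mass: C = (5200·27.00 + 114.0·1200 + 1100·1950) / 6414 = 2422000/6414 = 377.6 mg/L.

378 mg/L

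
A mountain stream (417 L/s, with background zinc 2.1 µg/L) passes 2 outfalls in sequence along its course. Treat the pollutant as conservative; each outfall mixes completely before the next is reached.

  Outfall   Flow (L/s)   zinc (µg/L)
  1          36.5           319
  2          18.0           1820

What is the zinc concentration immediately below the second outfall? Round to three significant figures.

96.0 µg/L

Below outfall 1: Q → 453.5 L/s, C = (417.0·2.100 + 36.50·319.0)/453.5 = 27.61 µg/L.
Below outfall 2: Q → 471.5 L/s, C = (453.5·27.61 + 18.00·1820)/471.5 = 96.03 µg/L.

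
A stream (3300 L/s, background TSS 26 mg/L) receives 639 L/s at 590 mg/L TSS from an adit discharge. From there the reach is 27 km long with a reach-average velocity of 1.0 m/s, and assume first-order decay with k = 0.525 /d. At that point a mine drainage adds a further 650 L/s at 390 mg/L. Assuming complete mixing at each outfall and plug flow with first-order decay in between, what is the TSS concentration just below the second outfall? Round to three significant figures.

After mixing, C = (3300·26.00 + 639.0·590.0) / 3939 = 462800/3939 = 117.5 mg/L; combined flow 3939 L/s.
Travel time t = 27·1000 / 1.0 = 27000 s = 7.500 h.
First-order decay: C = 117.5·exp(−k·t) = 117.5·0.8487 = 99.72 mg/L.
Second outfall: C = (3939·99.72 + 650.0·390.0)/4589 = 140.8 mg/L.

141 mg/L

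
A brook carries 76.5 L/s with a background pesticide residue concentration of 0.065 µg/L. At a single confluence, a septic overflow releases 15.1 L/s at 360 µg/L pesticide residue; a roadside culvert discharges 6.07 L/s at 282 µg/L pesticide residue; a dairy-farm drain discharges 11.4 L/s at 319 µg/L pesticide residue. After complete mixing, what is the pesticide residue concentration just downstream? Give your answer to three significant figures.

Mass balance: C = (76.50·0.06500 + 15.10·360.0 + 6.070·282.0 + 11.40·319.0) / 109.1 = 10790/109.1 = 98.92 µg/L.

98.9 µg/L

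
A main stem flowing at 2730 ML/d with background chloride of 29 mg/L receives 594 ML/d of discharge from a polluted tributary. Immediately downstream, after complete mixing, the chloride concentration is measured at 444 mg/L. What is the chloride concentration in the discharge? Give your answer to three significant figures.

Mass balance: 2730·29.00 + 594.0·Cₑ = 3324·444.0
→ Cₑ = (3324·444.0 − 2730·29.00) / 594.0 = 2351 mg/L.

2350 mg/L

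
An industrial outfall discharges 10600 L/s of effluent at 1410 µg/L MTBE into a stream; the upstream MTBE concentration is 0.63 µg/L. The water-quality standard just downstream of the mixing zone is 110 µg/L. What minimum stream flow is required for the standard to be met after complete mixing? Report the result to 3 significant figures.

126000 L/s

Set C_mix = 110: (Q·0.6300 + 10600·1410) / (Q + 10600) = 110
→ Q = 10600·(1410 − 110)/(110 − 0.6300) = 126000 L/s.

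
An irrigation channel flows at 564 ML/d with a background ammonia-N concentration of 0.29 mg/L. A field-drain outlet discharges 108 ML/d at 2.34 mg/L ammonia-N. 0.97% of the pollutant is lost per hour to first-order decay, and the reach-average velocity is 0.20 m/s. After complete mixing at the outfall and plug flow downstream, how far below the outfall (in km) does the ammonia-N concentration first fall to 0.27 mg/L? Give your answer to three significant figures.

Conservation of mass: C = (564.0·0.2900 + 108.0·2.340) / 672.0 = 416.3/672.0 = 0.6195 mg/L.
0.97%/h lost → k = −ln(1 − 0.0097) = 0.009747 h⁻¹.
Set 0.6195·exp(−k·t) = 0.27 → t = ln(0.6195/0.27)/k = 306700 s = 85.20 h.
Distance = v·t = 0.20·306700 = 61340 m = 61.34 km.

61.3 km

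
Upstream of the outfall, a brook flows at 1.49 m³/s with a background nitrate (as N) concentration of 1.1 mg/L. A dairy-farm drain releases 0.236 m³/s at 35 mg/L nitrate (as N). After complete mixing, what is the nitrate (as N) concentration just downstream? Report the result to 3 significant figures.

5.74 mg/L

Mixed concentration C = ΣQC/ΣQ = (1.490·1.100 + 0.2360·35.00) / 1.726 = 9.899/1.726 = 5.735 mg/L.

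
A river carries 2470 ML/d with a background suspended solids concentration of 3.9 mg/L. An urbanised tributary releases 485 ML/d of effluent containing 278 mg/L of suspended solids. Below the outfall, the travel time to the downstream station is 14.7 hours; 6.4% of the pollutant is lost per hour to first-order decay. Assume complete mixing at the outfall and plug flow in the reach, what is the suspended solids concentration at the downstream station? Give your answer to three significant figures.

18.5 mg/L

Conservation of mass: C = (2470·3.900 + 485.0·278.0) / 2955 = 144500/2955 = 48.89 mg/L.
6.4%/h lost → k = −ln(1 − 0.064) = 0.06614 h⁻¹.
After decay, C = 48.89 × e^(−kt) = 48.89 × 0.3782 = 18.49 mg/L.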